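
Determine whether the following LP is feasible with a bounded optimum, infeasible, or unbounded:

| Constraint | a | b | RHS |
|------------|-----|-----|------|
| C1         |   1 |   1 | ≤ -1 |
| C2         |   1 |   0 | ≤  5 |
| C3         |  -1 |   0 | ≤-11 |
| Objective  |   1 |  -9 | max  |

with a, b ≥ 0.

Infeasible (no feasible solution exists)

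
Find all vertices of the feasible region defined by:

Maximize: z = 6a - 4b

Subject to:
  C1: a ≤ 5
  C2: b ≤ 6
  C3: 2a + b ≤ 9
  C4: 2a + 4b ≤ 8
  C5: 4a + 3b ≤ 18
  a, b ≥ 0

(0, 0), (4, 0), (0, 2)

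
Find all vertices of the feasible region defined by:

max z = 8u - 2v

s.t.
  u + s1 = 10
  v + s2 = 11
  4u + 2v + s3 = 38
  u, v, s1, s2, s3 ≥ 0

(0, 0), (9.5, 0), (4, 11), (0, 11)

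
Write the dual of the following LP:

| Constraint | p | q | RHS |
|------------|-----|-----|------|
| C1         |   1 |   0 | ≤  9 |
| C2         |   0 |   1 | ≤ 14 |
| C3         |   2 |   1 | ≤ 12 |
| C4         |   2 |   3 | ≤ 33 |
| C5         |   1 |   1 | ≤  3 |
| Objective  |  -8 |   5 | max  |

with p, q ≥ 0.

Primal max cᵀx s.t. Ax ≤ b, x ≥ 0  →  Dual min bᵀy s.t. Aᵀy ≥ c, y ≥ 0.

Minimize: z = 9y1 + 14y2 + 12y3 + 33y4 + 3y5

Subject to:
  y1 + 2y3 + 2y4 + y5 ≥ -8
  y2 + y3 + 3y4 + y5 ≥ 5
  y1, y2, y3, y4, y5 ≥ 0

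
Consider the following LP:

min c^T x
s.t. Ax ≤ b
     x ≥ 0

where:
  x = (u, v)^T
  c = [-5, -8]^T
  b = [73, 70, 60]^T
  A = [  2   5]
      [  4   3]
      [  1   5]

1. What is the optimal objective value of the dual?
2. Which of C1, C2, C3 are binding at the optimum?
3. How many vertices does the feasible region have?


1. -130
2. C2, C3
3. 4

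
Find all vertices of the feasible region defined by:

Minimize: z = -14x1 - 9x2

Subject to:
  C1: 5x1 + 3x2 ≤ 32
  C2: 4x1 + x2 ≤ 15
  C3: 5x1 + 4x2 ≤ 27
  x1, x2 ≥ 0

(0, 0), (3.75, 0), (3, 3), (0, 6.75)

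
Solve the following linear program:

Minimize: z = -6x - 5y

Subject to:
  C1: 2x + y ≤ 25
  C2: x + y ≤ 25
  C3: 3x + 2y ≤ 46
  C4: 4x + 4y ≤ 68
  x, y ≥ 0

Evaluate the objective at each vertex of the feasible region:
  z(0, 0) = 0
  z(12.5, 0) = -75
  z(8, 9) = -93  ←
  z(0, 17) = -85
The minimum is at x = 8, y = 9.

x = 8, y = 9, z = -93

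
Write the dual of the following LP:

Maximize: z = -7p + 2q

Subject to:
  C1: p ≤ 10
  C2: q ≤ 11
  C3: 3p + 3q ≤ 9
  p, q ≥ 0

Primal max cᵀx s.t. Ax ≤ b, x ≥ 0  →  Dual min bᵀy s.t. Aᵀy ≥ c, y ≥ 0.

Minimize: z = 10y1 + 11y2 + 9y3

Subject to:
  y1 + 3y3 ≥ -7
  y2 + 3y3 ≥ 2
  y1, y2, y3 ≥ 0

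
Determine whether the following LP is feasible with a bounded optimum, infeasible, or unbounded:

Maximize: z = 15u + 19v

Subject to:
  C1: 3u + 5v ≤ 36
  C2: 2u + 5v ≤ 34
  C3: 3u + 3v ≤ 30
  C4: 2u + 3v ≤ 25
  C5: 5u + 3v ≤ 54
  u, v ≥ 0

Feasible with a bounded optimal solution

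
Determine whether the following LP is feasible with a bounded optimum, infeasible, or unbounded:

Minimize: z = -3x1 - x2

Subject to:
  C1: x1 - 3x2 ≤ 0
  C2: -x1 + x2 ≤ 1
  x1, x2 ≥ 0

Unbounded (objective can decrease without bound)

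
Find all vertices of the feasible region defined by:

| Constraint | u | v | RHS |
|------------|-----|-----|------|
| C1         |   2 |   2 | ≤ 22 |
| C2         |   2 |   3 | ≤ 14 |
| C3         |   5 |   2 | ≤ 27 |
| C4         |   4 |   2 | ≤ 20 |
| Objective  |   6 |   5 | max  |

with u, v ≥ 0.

(0, 0), (5, 0), (4, 2), (0, 4.667)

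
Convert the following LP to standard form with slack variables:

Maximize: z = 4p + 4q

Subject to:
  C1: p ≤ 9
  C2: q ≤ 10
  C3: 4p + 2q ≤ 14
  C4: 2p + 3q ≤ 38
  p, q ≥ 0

max z = 4p + 4q

s.t.
  p + s1 = 9
  q + s2 = 10
  4p + 2q + s3 = 14
  2p + 3q + s4 = 38
  p, q, s1, s2, s3, s4 ≥ 0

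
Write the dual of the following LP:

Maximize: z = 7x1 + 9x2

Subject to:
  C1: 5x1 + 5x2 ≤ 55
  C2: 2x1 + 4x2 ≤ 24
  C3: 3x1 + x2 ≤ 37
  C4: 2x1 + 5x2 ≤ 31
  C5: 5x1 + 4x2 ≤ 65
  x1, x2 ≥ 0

Primal max cᵀx s.t. Ax ≤ b, x ≥ 0  →  Dual min bᵀy s.t. Aᵀy ≥ c, y ≥ 0.

Minimize: z = 55y1 + 24y2 + 37y3 + 31y4 + 65y5

Subject to:
  5y1 + 2y2 + 3y3 + 2y4 + 5y5 ≥ 7
  5y1 + 4y2 + y3 + 5y4 + 4y5 ≥ 9
  y1, y2, y3, y4, y5 ≥ 0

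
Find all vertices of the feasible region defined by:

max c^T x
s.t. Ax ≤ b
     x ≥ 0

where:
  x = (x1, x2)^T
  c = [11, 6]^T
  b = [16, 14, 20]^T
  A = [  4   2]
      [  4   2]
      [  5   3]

(0, 0), (3.5, 0), (1, 5), (0, 6.667)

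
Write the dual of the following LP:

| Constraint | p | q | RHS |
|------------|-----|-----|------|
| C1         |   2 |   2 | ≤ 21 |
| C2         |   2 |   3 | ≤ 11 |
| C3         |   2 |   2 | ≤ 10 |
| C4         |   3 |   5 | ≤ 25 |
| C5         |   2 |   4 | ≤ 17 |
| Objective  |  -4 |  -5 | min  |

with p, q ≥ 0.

Primal min cᵀx s.t. Ax ≤ b, x ≥ 0  →  Dual max −bᵀy s.t. Aᵀy ≥ −c, y ≥ 0.

Maximize: z = -21y1 - 11y2 - 10y3 - 25y4 - 17y5

Subject to:
  2y1 + 2y2 + 2y3 + 3y4 + 2y5 ≥ 4
  2y1 + 3y2 + 2y3 + 5y4 + 4y5 ≥ 5
  y1, y2, y3, y4, y5 ≥ 0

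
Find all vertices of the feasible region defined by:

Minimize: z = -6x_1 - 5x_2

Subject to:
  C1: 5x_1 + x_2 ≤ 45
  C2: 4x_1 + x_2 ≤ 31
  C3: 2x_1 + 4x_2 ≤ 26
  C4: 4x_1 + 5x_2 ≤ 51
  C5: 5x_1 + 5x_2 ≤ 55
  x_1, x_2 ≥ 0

(0, 0), (7.75, 0), (7, 3), (0, 6.5)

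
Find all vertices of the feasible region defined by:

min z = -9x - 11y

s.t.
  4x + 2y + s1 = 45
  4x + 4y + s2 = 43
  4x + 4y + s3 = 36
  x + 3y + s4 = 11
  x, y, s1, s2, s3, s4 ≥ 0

(0, 0), (9, 0), (8, 1), (0, 3.667)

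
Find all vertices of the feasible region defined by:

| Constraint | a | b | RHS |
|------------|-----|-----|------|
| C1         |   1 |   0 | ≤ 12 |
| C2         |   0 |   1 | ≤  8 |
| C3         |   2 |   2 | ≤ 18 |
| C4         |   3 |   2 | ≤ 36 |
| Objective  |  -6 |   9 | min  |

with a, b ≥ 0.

(0, 0), (9, 0), (1, 8), (0, 8)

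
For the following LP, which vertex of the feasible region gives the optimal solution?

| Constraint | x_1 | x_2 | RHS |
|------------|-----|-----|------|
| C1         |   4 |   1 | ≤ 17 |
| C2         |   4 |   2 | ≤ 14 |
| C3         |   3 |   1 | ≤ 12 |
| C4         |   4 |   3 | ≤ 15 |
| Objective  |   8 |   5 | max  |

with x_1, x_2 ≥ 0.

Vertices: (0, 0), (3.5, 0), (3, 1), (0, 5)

Evaluate the objective at each vertex of the feasible region:
  z(0, 0) = 0
  z(3.5, 0) = 28
  z(3, 1) = 29  ←
  z(0, 5) = 25
The maximum is at x_1 = 3, x_2 = 1.

(3, 1)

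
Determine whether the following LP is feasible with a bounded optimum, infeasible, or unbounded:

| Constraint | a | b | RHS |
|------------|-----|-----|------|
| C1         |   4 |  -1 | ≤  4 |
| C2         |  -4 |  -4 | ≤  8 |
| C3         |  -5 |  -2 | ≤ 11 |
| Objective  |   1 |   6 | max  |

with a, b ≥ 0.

Unbounded (objective can increase without bound)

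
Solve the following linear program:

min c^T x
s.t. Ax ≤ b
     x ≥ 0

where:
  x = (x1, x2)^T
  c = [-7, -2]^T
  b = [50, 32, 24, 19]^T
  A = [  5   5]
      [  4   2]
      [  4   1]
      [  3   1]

Evaluate the objective at each vertex of the feasible region:
  z(0, 0) = 0
  z(6, 0) = -42
  z(5, 4) = -43  ←
  z(4.5, 5.5) = -42.5
  z(0, 10) = -20
The minimum is at x1 = 5, x2 = 4.

x1 = 5, x2 = 4, z = -43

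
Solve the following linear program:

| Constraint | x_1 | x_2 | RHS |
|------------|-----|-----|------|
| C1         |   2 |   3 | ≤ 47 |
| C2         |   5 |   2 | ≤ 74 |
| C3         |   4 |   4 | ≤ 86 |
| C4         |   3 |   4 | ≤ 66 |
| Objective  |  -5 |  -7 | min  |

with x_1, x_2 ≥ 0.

Evaluate the objective at each vertex of the feasible region:
  z(0, 0) = 0
  z(14.8, 0) = -74
  z(11.71, 7.714) = -112.6
  z(10, 9) = -113  ←
  z(0, 15.67) = -109.7
The minimum is at x_1 = 10, x_2 = 9.

x_1 = 10, x_2 = 9, z = -113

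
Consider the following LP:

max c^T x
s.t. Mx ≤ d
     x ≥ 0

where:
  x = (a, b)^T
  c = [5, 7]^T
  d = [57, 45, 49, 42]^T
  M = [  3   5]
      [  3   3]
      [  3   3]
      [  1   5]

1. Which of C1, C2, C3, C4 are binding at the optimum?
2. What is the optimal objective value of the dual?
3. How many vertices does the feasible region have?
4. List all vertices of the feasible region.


1. C1, C2
2. 87
3. 5
4. (0, 0), (15, 0), (9, 6), (7.5, 6.9), (0, 8.4)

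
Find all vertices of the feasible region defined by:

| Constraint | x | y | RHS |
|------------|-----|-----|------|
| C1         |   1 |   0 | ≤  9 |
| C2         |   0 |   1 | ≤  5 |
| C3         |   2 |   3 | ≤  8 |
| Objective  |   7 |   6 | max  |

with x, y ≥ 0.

(0, 0), (4, 0), (0, 2.667)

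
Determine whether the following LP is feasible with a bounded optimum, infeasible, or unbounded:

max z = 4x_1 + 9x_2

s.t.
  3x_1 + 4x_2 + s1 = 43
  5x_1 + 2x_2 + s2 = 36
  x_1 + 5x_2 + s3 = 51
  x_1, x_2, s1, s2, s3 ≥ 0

Feasible with a bounded optimal solution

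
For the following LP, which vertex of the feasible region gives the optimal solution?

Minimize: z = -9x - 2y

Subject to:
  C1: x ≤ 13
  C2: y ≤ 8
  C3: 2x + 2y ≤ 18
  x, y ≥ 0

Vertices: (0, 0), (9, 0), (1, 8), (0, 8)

Evaluate the objective at each vertex of the feasible region:
  z(0, 0) = 0
  z(9, 0) = -81  ←
  z(1, 8) = -25
  z(0, 8) = -16
The minimum is at x = 9, y = 0.

(9, 0)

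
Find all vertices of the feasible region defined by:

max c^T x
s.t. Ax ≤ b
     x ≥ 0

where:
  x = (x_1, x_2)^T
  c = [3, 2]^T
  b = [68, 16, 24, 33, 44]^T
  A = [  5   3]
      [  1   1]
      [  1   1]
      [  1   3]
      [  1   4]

(0, 0), (13.6, 0), (10, 6), (7.5, 8.5), (0, 11)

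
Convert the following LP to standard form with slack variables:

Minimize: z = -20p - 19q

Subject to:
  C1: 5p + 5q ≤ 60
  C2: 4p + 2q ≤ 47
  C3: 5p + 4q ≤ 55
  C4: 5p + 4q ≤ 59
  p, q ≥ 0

min z = -20p - 19q

s.t.
  5p + 5q + s1 = 60
  4p + 2q + s2 = 47
  5p + 4q + s3 = 55
  5p + 4q + s4 = 59
  p, q, s1, s2, s3, s4 ≥ 0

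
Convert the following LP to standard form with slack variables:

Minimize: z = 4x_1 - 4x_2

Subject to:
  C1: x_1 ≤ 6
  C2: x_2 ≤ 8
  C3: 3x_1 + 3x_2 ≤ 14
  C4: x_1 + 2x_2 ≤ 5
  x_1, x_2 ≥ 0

min z = 4x_1 - 4x_2

s.t.
  x_1 + s1 = 6
  x_2 + s2 = 8
  3x_1 + 3x_2 + s3 = 14
  x_1 + 2x_2 + s4 = 5
  x_1, x_2, s1, s2, s3, s4 ≥ 0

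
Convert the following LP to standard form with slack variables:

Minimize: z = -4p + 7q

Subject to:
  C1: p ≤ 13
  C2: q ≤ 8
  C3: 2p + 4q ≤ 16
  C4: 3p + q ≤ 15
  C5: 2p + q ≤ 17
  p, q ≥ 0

min z = -4p + 7q

s.t.
  p + s1 = 13
  q + s2 = 8
  2p + 4q + s3 = 16
  3p + q + s4 = 15
  2p + q + s5 = 17
  p, q, s1, s2, s3, s4, s5 ≥ 0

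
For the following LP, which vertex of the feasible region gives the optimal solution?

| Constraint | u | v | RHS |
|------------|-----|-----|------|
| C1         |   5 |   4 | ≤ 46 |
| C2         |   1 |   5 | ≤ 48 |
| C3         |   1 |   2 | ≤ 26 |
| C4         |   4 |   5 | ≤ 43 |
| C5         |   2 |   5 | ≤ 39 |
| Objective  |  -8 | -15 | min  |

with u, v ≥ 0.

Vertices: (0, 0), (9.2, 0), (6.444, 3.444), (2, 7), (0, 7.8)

Evaluate the objective at each vertex of the feasible region:
  z(0, 0) = 0
  z(9.2, 0) = -73.6
  z(6.444, 3.444) = -103.2
  z(2, 7) = -121  ←
  z(0, 7.8) = -117
The minimum is at u = 2, v = 7.

(2, 7)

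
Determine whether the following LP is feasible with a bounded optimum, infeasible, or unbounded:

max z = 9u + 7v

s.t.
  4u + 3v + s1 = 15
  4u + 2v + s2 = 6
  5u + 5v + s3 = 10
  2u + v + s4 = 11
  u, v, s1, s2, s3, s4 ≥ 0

Feasible with a bounded optimal solution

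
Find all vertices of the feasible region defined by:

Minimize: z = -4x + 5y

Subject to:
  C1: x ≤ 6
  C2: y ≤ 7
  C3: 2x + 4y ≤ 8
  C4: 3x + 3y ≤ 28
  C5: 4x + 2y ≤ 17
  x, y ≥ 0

(0, 0), (4, 0), (0, 2)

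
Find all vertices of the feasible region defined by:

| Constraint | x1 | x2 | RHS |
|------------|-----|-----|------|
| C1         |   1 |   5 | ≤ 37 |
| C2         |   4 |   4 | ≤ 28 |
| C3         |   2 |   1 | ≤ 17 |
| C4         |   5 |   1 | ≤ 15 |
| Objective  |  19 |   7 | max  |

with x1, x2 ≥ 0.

(0, 0), (3, 0), (2, 5), (0, 7)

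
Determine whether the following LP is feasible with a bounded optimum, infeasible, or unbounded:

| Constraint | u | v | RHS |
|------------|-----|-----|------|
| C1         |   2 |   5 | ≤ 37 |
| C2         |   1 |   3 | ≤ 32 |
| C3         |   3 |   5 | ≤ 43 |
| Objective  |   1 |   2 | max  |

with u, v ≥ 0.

Feasible with a bounded optimal solution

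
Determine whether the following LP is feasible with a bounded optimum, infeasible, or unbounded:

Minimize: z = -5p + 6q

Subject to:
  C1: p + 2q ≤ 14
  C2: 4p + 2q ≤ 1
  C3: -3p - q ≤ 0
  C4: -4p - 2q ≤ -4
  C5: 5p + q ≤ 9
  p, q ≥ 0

Infeasible (no feasible solution exists)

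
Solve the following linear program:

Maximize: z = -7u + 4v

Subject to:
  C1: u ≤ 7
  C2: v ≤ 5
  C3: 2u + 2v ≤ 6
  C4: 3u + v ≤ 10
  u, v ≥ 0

Evaluate the objective at each vertex of the feasible region:
  z(0, 0) = 0
  z(3, 0) = -21
  z(0, 3) = 12  ←
The maximum is at u = 0, v = 3.

u = 0, v = 3, z = 12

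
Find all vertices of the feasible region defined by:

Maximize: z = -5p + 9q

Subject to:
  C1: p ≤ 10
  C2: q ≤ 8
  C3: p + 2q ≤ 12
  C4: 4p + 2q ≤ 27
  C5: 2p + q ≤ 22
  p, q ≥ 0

(0, 0), (6.75, 0), (5, 3.5), (0, 6)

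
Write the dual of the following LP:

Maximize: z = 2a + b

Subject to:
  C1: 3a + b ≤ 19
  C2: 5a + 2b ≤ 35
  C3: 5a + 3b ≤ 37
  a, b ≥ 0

Primal max cᵀx s.t. Ax ≤ b, x ≥ 0  →  Dual min bᵀy s.t. Aᵀy ≥ c, y ≥ 0.

Minimize: z = 19y1 + 35y2 + 37y3

Subject to:
  3y1 + 5y2 + 5y3 ≥ 2
  y1 + 2y2 + 3y3 ≥ 1
  y1, y2, y3 ≥ 0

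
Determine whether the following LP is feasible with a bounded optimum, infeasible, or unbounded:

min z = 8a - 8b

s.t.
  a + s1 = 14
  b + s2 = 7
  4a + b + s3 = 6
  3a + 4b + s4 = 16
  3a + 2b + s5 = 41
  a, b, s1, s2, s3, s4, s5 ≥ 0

Feasible with a bounded optimal solution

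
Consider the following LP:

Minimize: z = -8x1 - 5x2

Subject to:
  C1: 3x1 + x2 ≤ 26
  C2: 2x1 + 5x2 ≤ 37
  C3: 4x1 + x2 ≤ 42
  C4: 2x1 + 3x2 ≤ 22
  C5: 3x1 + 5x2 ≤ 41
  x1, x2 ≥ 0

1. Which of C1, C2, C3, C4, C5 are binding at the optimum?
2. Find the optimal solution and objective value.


1. C1, C4
2. x1 = 8, x2 = 2, z = -74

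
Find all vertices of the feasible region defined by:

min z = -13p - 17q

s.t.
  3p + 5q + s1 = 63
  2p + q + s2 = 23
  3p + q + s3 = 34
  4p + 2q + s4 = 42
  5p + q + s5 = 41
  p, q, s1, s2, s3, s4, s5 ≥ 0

(0, 0), (8.2, 0), (6.667, 7.667), (6, 9), (0, 12.6)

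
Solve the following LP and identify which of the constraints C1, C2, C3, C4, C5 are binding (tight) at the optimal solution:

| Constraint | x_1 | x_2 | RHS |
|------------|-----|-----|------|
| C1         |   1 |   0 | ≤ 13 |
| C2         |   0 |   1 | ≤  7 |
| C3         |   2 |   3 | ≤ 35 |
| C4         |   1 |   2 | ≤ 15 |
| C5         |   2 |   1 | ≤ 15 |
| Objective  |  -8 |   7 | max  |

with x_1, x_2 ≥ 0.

At x_1 = 0, x_2 = 7, compute slack b - a·x for each constraint:
  C1: 13 − 0 = 13  (slack)
  C2: 7 − 7 = 0  (binding)
  C3: 35 − 21 = 14  (slack)
  C4: 15 − 14 = 1  (slack)
  C5: 15 − 7 = 8  (slack)

Optimal: x_1 = 0, x_2 = 7
Binding: C2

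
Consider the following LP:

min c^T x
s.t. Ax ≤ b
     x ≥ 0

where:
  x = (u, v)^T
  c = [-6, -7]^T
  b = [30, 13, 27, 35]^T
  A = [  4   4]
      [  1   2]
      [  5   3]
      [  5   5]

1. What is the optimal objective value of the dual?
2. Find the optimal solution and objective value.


1. -48
2. u = 1, v = 6, z = -48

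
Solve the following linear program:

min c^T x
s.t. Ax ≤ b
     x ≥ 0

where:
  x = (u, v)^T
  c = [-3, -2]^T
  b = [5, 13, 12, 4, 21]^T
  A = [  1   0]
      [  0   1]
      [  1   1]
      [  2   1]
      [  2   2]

Evaluate the objective at each vertex of the feasible region:
  z(0, 0) = 0
  z(2, 0) = -6
  z(0, 4) = -8  ←
The minimum is at u = 0, v = 4.

u = 0, v = 4, z = -8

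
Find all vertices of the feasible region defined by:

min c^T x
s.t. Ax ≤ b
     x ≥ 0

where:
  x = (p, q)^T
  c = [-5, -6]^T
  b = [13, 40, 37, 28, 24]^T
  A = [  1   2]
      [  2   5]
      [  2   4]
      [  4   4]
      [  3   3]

(0, 0), (7, 0), (1, 6), (0, 6.5)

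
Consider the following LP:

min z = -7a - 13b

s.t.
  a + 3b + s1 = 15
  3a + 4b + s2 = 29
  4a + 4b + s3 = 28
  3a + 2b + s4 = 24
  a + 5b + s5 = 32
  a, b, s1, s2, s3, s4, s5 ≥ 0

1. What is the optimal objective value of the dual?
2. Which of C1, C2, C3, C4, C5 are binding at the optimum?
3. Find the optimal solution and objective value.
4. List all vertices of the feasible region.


1. -73
2. C1, C3
3. a = 3, b = 4, z = -73
4. (0, 0), (7, 0), (3, 4), (0, 5)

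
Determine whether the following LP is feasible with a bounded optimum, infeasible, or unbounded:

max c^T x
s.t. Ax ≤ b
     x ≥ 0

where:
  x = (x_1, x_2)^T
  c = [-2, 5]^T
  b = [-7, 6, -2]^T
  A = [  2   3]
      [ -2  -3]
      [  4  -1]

Infeasible (no feasible solution exists)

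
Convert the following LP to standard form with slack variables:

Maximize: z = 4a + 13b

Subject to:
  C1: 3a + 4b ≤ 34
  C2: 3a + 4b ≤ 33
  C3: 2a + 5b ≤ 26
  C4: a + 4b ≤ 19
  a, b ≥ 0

max z = 4a + 13b

s.t.
  3a + 4b + s1 = 34
  3a + 4b + s2 = 33
  2a + 5b + s3 = 26
  a + 4b + s4 = 19
  a, b, s1, s2, s3, s4 ≥ 0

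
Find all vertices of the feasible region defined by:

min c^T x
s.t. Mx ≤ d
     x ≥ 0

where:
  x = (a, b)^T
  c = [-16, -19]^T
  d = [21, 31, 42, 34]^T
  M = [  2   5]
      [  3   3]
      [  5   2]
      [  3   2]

(0, 0), (8.4, 0), (8, 1), (0, 4.2)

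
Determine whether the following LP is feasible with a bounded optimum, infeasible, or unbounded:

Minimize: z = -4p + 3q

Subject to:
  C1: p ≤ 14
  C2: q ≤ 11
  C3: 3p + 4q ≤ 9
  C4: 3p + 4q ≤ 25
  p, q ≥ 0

Feasible with a bounded optimal solution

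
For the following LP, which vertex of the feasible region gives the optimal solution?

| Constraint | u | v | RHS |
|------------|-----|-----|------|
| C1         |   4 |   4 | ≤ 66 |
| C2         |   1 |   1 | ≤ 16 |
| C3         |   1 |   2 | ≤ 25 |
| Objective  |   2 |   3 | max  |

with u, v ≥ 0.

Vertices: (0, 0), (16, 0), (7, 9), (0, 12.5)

Evaluate the objective at each vertex of the feasible region:
  z(0, 0) = 0
  z(16, 0) = 32
  z(7, 9) = 41  ←
  z(0, 12.5) = 37.5
The maximum is at u = 7, v = 9.

(7, 9)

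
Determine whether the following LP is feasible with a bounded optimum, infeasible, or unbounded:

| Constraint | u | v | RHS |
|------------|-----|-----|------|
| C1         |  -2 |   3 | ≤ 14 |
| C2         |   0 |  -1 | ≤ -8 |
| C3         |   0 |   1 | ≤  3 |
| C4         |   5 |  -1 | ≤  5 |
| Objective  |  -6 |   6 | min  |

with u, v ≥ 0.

Infeasible (no feasible solution exists)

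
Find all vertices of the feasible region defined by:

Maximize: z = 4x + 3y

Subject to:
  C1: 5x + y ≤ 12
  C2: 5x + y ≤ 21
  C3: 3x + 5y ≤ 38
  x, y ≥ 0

(0, 0), (2.4, 0), (1, 7), (0, 7.6)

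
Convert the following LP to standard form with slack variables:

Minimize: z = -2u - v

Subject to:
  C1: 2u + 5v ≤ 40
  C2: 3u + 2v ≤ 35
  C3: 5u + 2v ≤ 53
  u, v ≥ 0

min z = -2u - v

s.t.
  2u + 5v + s1 = 40
  3u + 2v + s2 = 35
  5u + 2v + s3 = 53
  u, v, s1, s2, s3 ≥ 0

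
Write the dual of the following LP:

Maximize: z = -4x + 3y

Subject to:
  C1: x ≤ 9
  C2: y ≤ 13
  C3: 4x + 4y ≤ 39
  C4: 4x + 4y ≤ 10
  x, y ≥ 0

Primal max cᵀx s.t. Ax ≤ b, x ≥ 0  →  Dual min bᵀy s.t. Aᵀy ≥ c, y ≥ 0.

Minimize: z = 9y1 + 13y2 + 39y3 + 10y4

Subject to:
  y1 + 4y3 + 4y4 ≥ -4
  y2 + 4y3 + 4y4 ≥ 3
  y1, y2, y3, y4 ≥ 0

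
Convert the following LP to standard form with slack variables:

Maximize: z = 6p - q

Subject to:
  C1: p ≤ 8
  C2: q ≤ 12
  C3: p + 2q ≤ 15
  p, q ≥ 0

max z = 6p - q

s.t.
  p + s1 = 8
  q + s2 = 12
  p + 2q + s3 = 15
  p, q, s1, s2, s3 ≥ 0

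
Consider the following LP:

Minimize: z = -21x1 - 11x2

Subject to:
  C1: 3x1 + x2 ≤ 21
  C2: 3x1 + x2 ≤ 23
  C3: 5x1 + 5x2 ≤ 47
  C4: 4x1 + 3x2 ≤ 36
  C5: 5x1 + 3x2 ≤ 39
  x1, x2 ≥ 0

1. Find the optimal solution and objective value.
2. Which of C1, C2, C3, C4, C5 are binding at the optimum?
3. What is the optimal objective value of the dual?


1. x1 = 6, x2 = 3, z = -159
2. C1, C5
3. -159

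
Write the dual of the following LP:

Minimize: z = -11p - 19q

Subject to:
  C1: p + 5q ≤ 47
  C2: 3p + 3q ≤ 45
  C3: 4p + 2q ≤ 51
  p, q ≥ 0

Primal min cᵀx s.t. Ax ≤ b, x ≥ 0  →  Dual max −bᵀy s.t. Aᵀy ≥ −c, y ≥ 0.

Maximize: z = -47y1 - 45y2 - 51y3

Subject to:
  y1 + 3y2 + 4y3 ≥ 11
  5y1 + 3y2 + 2y3 ≥ 19
  y1, y2, y3 ≥ 0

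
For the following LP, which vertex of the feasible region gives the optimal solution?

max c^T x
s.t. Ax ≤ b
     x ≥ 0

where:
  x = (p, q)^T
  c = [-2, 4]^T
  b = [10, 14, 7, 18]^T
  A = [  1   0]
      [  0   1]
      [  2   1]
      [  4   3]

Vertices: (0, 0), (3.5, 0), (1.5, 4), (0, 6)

Evaluate the objective at each vertex of the feasible region:
  z(0, 0) = 0
  z(3.5, 0) = -7
  z(1.5, 4) = 13
  z(0, 6) = 24  ←
The maximum is at p = 0, q = 6.

(0, 6)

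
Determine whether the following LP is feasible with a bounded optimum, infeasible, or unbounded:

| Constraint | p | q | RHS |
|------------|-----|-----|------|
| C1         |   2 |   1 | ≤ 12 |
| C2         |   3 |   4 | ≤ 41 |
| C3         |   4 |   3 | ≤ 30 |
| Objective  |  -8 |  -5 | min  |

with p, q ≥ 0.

Feasible with a bounded optimal solution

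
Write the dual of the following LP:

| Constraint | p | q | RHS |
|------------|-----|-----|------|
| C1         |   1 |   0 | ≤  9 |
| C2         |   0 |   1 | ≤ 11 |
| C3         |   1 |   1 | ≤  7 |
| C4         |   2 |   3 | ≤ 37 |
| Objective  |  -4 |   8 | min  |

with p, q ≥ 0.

Primal min cᵀx s.t. Ax ≤ b, x ≥ 0  →  Dual max −bᵀy s.t. Aᵀy ≥ −c, y ≥ 0.

Maximize: z = -9y1 - 11y2 - 7y3 - 37y4

Subject to:
  y1 + y3 + 2y4 ≥ 4
  y2 + y3 + 3y4 ≥ -8
  y1, y2, y3, y4 ≥ 0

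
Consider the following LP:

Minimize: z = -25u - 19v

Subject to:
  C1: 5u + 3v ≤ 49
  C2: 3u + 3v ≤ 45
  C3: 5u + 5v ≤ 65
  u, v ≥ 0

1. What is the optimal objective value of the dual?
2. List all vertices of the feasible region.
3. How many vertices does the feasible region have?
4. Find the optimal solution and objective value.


1. -277
2. (0, 0), (9.8, 0), (5, 8), (0, 13)
3. 4
4. u = 5, v = 8, z = -277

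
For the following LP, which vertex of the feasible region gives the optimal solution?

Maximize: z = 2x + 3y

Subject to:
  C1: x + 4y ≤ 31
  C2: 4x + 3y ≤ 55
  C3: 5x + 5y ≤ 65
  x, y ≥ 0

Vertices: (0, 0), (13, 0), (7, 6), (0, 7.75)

Evaluate the objective at each vertex of the feasible region:
  z(0, 0) = 0
  z(13, 0) = 26
  z(7, 6) = 32  ←
  z(0, 7.75) = 23.25
The maximum is at x = 7, y = 6.

(7, 6)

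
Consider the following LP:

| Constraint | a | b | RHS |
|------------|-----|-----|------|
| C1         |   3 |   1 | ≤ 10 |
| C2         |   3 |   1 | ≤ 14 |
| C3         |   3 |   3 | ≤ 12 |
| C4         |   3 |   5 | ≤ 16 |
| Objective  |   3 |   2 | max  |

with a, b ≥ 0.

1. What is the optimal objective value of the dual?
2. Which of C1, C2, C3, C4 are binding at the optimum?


1. 11
2. C1, C3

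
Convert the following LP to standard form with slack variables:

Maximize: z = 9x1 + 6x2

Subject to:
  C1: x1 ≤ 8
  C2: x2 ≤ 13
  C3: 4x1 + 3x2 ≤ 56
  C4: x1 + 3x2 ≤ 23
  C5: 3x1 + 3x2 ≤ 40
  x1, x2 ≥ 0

max z = 9x1 + 6x2

s.t.
  x1 + s1 = 8
  x2 + s2 = 13
  4x1 + 3x2 + s3 = 56
  x1 + 3x2 + s4 = 23
  3x1 + 3x2 + s5 = 40
  x1, x2, s1, s2, s3, s4, s5 ≥ 0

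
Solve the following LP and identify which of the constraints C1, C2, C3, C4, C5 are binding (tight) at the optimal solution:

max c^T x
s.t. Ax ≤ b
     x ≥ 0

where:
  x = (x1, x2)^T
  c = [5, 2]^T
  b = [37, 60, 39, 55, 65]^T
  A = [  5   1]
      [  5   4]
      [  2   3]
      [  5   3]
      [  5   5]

At x1 = 6, x2 = 7, compute slack b - a·x for each constraint:
  C1: 37 − 37 = 0  (binding)
  C2: 60 − 58 = 2  (slack)
  C3: 39 − 33 = 6  (slack)
  C4: 55 − 51 = 4  (slack)
  C5: 65 − 65 = 0  (binding)

Optimal: x1 = 6, x2 = 7
Binding: C1, C5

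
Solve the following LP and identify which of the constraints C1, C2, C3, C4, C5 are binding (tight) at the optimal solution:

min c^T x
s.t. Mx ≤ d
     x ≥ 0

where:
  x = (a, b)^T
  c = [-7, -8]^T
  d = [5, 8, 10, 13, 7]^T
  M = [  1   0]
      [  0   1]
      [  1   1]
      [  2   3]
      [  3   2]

At a = 0, b = 3.5, compute slack b - a·x for each constraint:
  C1: 5 − 0 = 5  (slack)
  C2: 8 − 3.5 = 4.5  (slack)
  C3: 10 − 3.5 = 6.5  (slack)
  C4: 13 − 10.5 = 2.5  (slack)
  C5: 7 − 7 = 0  (binding)

Optimal: a = 0, b = 3.5
Binding: C5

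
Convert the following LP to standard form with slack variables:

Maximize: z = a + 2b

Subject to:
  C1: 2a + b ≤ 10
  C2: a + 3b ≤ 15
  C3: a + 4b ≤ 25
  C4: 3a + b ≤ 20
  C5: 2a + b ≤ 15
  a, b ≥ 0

max z = a + 2b

s.t.
  2a + b + s1 = 10
  a + 3b + s2 = 15
  a + 4b + s3 = 25
  3a + b + s4 = 20
  2a + b + s5 = 15
  a, b, s1, s2, s3, s4, s5 ≥ 0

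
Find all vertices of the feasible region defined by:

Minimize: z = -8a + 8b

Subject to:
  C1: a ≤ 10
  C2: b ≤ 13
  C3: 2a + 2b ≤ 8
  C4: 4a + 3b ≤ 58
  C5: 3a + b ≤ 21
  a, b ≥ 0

(0, 0), (4, 0), (0, 4)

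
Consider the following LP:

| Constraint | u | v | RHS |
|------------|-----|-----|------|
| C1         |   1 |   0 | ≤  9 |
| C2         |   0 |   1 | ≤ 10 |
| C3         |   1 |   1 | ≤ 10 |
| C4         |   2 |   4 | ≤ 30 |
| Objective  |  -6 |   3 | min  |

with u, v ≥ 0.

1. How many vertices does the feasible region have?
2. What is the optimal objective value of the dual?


1. 5
2. -54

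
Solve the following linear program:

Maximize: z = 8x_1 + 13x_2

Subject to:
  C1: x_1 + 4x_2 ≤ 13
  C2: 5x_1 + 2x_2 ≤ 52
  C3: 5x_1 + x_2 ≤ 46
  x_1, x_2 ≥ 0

Evaluate the objective at each vertex of the feasible region:
  z(0, 0) = 0
  z(9.2, 0) = 73.6
  z(9, 1) = 85  ←
  z(0, 3.25) = 42.25
The maximum is at x_1 = 9, x_2 = 1.

x_1 = 9, x_2 = 1, z = 85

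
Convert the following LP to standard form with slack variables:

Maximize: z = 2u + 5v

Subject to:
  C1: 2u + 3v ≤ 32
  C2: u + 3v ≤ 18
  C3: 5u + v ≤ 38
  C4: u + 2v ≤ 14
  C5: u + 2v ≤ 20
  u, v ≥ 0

max z = 2u + 5v

s.t.
  2u + 3v + s1 = 32
  u + 3v + s2 = 18
  5u + v + s3 = 38
  u + 2v + s4 = 14
  u + 2v + s5 = 20
  u, v, s1, s2, s3, s4, s5 ≥ 0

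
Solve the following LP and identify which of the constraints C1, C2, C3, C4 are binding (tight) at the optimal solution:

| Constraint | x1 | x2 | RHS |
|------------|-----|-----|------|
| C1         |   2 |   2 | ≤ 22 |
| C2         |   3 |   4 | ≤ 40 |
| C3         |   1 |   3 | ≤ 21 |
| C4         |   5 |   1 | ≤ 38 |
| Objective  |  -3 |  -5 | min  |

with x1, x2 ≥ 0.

At x1 = 6, x2 = 5, compute slack b - a·x for each constraint:
  C1: 22 − 22 = 0  (binding)
  C2: 40 − 38 = 2  (slack)
  C3: 21 − 21 = 0  (binding)
  C4: 38 − 35 = 3  (slack)

Optimal: x1 = 6, x2 = 5
Binding: C1, C3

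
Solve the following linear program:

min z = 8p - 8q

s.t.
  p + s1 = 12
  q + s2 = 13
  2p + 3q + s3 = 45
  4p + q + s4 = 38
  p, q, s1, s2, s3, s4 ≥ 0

Evaluate the objective at each vertex of the feasible region:
  z(0, 0) = 0
  z(9.5, 0) = 76
  z(6.9, 10.4) = -28
  z(3, 13) = -80
  z(0, 13) = -104  ←
The minimum is at p = 0, q = 13.

p = 0, q = 13, z = -104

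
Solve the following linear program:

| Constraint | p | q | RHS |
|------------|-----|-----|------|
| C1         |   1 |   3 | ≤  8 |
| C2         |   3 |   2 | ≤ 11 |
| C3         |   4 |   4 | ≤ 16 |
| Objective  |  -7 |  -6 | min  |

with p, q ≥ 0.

Evaluate the objective at each vertex of the feasible region:
  z(0, 0) = 0
  z(3.667, 0) = -25.67
  z(3, 1) = -27  ←
  z(2, 2) = -26
  z(0, 2.667) = -16
The minimum is at p = 3, q = 1.

p = 3, q = 1, z = -27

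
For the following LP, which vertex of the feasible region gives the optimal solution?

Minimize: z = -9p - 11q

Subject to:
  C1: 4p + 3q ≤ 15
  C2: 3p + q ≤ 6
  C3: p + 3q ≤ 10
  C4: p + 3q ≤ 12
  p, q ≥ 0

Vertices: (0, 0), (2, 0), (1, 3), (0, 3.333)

Evaluate the objective at each vertex of the feasible region:
  z(0, 0) = 0
  z(2, 0) = -18
  z(1, 3) = -42  ←
  z(0, 3.333) = -36.67
The minimum is at p = 1, q = 3.

(1, 3)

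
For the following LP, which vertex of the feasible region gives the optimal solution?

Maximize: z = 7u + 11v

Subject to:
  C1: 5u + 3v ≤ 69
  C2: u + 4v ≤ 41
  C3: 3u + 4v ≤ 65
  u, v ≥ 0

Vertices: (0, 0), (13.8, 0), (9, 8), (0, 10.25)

Evaluate the objective at each vertex of the feasible region:
  z(0, 0) = 0
  z(13.8, 0) = 96.6
  z(9, 8) = 151  ←
  z(0, 10.25) = 112.8
The maximum is at u = 9, v = 8.

(9, 8)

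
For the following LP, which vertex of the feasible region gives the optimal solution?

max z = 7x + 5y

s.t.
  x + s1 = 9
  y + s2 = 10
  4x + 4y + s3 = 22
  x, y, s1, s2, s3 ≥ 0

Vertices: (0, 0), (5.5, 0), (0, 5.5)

Evaluate the objective at each vertex of the feasible region:
  z(0, 0) = 0
  z(5.5, 0) = 38.5  ←
  z(0, 5.5) = 27.5
The maximum is at x = 5.5, y = 0.

(5.5, 0)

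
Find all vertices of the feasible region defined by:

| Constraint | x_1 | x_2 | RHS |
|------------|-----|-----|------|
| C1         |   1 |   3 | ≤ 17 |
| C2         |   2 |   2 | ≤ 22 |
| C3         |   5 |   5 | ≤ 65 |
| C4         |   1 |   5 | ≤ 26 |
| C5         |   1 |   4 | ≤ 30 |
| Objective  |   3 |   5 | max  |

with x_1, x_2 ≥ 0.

(0, 0), (11, 0), (8, 3), (3.5, 4.5), (0, 5.2)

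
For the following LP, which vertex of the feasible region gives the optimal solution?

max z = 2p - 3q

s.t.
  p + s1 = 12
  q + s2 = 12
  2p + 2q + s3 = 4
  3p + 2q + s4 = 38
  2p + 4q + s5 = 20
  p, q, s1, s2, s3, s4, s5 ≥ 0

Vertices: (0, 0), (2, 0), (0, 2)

Evaluate the objective at each vertex of the feasible region:
  z(0, 0) = 0
  z(2, 0) = 4  ←
  z(0, 2) = -6
The maximum is at p = 2, q = 0.

(2, 0)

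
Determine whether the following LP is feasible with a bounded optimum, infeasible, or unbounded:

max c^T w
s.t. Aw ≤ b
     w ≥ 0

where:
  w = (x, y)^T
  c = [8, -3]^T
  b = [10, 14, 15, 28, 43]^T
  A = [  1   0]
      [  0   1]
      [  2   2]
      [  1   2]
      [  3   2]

Feasible with a bounded optimal solution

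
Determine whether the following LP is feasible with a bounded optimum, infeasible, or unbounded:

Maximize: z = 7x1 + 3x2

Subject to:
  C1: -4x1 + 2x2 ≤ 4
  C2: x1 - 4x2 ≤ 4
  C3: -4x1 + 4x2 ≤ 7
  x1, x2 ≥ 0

Unbounded (objective can increase without bound)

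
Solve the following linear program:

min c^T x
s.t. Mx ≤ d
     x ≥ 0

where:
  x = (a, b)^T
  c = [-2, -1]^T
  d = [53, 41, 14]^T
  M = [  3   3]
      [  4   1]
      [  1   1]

Evaluate the objective at each vertex of the feasible region:
  z(0, 0) = 0
  z(10.25, 0) = -20.5
  z(9, 5) = -23  ←
  z(0, 14) = -14
The minimum is at a = 9, b = 5.

a = 9, b = 5, z = -23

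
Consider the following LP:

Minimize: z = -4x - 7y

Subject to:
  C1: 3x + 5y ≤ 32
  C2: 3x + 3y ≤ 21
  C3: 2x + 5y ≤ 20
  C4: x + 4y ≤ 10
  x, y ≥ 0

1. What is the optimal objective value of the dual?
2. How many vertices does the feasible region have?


1. -31
2. 4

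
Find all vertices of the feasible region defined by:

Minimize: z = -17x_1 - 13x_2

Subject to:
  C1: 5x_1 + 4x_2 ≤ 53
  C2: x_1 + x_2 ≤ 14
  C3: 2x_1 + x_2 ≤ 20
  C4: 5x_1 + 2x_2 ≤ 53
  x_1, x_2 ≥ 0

(0, 0), (10, 0), (9, 2), (0, 13.25)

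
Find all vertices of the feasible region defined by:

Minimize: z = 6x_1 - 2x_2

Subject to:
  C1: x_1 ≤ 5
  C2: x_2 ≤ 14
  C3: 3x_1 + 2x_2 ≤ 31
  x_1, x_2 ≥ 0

(0, 0), (5, 0), (5, 8), (1, 14), (0, 14)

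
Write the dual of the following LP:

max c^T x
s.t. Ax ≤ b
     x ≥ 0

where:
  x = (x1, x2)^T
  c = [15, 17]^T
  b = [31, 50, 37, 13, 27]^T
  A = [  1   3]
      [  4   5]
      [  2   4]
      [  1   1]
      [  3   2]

Primal max cᵀx s.t. Ax ≤ b, x ≥ 0  →  Dual min bᵀy s.t. Aᵀy ≥ c, y ≥ 0.

Minimize: z = 31y1 + 50y2 + 37y3 + 13y4 + 27y5

Subject to:
  y1 + 4y2 + 2y3 + y4 + 3y5 ≥ 15
  3y1 + 5y2 + 4y3 + y4 + 2y5 ≥ 17
  y1, y2, y3, y4, y5 ≥ 0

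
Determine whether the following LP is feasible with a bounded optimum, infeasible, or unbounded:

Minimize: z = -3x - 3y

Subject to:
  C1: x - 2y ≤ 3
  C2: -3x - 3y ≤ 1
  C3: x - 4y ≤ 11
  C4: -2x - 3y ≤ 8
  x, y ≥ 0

Unbounded (objective can decrease without bound)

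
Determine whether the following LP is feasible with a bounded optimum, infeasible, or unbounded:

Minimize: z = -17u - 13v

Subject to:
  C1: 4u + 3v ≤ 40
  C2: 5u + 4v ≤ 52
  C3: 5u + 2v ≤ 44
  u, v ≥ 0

Feasible with a bounded optimal solution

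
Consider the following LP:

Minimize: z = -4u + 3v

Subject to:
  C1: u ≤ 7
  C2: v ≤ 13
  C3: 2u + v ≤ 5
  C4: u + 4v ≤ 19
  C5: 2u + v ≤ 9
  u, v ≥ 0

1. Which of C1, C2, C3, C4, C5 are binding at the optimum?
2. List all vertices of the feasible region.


1. C3
2. (0, 0), (2.5, 0), (0.1429, 4.714), (0, 4.75)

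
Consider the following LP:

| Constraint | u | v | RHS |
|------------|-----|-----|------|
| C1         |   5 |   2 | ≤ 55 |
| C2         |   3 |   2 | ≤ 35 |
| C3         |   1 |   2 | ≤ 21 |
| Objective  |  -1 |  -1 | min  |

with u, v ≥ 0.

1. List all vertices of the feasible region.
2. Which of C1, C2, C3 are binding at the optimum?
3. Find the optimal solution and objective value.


1. (0, 0), (11, 0), (10, 2.5), (7, 7), (0, 10.5)
2. C2, C3
3. u = 7, v = 7, z = -14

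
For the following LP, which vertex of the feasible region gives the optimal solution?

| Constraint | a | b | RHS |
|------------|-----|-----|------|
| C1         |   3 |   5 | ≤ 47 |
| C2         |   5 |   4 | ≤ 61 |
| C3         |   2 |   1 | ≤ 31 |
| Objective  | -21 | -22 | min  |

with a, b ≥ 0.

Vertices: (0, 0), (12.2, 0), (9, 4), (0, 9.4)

Evaluate the objective at each vertex of the feasible region:
  z(0, 0) = 0
  z(12.2, 0) = -256.2
  z(9, 4) = -277  ←
  z(0, 9.4) = -206.8
The minimum is at a = 9, b = 4.

(9, 4)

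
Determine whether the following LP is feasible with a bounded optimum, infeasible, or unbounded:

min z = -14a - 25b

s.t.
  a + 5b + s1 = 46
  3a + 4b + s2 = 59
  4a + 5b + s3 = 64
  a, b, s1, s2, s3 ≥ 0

Feasible with a bounded optimal solution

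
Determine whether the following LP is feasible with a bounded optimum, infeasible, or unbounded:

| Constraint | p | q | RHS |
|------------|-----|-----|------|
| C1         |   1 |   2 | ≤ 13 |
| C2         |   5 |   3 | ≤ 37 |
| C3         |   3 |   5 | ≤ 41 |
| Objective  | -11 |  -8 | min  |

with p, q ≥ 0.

Feasible with a bounded optimal solution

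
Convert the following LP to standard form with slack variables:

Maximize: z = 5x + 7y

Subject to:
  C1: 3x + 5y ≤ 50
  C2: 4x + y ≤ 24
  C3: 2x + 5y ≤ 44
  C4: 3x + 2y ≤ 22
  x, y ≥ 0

max z = 5x + 7y

s.t.
  3x + 5y + s1 = 50
  4x + y + s2 = 24
  2x + 5y + s3 = 44
  3x + 2y + s4 = 22
  x, y, s1, s2, s3, s4 ≥ 0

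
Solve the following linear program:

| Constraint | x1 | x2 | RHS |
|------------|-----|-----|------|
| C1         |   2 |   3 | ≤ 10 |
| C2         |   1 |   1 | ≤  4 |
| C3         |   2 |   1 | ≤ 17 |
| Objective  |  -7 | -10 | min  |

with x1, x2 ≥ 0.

Evaluate the objective at each vertex of the feasible region:
  z(0, 0) = 0
  z(4, 0) = -28
  z(2, 2) = -34  ←
  z(0, 3.333) = -33.33
The minimum is at x1 = 2, x2 = 2.

x1 = 2, x2 = 2, z = -34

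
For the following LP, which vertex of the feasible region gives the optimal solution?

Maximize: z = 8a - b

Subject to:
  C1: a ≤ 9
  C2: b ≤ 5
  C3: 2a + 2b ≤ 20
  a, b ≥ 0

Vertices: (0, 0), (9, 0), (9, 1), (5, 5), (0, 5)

Evaluate the objective at each vertex of the feasible region:
  z(0, 0) = 0
  z(9, 0) = 72  ←
  z(9, 1) = 71
  z(5, 5) = 35
  z(0, 5) = -5
The maximum is at a = 9, b = 0.

(9, 0)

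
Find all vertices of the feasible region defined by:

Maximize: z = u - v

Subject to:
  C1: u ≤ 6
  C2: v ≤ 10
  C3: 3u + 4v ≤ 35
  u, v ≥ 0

(0, 0), (6, 0), (6, 4.25), (0, 8.75)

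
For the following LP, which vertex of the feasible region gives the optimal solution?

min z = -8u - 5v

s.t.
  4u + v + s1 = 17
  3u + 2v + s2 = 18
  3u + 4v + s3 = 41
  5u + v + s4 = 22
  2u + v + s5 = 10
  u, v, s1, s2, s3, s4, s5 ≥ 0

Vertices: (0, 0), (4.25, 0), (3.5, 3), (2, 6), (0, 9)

Evaluate the objective at each vertex of the feasible region:
  z(0, 0) = 0
  z(4.25, 0) = -34
  z(3.5, 3) = -43
  z(2, 6) = -46  ←
  z(0, 9) = -45
The minimum is at u = 2, v = 6.

(2, 6)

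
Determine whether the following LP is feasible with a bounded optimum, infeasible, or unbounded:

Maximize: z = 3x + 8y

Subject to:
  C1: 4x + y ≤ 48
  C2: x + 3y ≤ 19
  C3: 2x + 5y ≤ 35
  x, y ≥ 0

Feasible with a bounded optimal solution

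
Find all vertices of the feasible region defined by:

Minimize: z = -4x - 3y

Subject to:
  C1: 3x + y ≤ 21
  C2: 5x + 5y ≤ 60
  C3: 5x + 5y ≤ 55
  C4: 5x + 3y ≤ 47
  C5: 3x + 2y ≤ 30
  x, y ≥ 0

(0, 0), (7, 0), (5, 6), (0, 11)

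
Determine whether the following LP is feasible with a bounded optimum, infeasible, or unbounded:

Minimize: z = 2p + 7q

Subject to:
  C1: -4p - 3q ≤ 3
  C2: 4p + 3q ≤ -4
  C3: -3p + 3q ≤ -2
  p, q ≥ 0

Infeasible (no feasible solution exists)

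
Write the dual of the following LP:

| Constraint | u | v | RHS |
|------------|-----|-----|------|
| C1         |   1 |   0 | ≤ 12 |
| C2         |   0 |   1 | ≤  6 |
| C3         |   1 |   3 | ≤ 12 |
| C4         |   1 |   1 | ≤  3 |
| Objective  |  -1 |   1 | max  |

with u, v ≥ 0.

Primal max cᵀx s.t. Ax ≤ b, x ≥ 0  →  Dual min bᵀy s.t. Aᵀy ≥ c, y ≥ 0.

Minimize: z = 12y1 + 6y2 + 12y3 + 3y4

Subject to:
  y1 + y3 + y4 ≥ -1
  y2 + 3y3 + y4 ≥ 1
  y1, y2, y3, y4 ≥ 0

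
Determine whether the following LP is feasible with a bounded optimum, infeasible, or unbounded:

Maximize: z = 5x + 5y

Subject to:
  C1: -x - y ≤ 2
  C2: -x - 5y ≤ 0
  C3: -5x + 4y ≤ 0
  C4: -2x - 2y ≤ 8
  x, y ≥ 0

Unbounded (objective can increase without bound)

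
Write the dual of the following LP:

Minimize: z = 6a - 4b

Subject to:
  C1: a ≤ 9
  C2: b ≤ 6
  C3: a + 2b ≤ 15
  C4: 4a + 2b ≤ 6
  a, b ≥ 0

Primal min cᵀx s.t. Ax ≤ b, x ≥ 0  →  Dual max −bᵀy s.t. Aᵀy ≥ −c, y ≥ 0.

Maximize: z = -9y1 - 6y2 - 15y3 - 6y4

Subject to:
  y1 + y3 + 4y4 ≥ -6
  y2 + 2y3 + 2y4 ≥ 4
  y1, y2, y3, y4 ≥ 0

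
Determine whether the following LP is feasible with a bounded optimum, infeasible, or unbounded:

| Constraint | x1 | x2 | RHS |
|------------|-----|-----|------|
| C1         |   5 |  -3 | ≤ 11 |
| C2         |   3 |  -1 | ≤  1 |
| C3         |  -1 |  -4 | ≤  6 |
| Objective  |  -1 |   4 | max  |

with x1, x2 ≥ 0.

Unbounded (objective can increase without bound)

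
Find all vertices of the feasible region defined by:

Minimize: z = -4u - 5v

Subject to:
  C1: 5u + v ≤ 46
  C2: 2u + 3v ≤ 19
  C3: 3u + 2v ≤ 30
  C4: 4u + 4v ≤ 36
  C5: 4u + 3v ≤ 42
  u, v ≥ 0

(0, 0), (9, 0), (8, 1), (0, 6.333)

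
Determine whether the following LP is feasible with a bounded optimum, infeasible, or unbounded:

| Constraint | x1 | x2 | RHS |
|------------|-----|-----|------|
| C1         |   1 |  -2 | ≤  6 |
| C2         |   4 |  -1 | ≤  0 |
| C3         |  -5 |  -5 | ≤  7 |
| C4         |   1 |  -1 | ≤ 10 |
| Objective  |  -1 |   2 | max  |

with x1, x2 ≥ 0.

Unbounded (objective can increase without bound)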